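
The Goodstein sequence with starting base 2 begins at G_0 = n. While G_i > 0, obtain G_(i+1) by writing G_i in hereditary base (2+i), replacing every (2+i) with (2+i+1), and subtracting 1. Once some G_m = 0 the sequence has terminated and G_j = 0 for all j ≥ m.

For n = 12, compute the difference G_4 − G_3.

264334

i=0: 12 = 2^(2 + 1) + 2^2 (b=2); 2→3: 3^(3 + 1) + 3^3 = 108; 108−1 = 107
i=1: 107 = 3^(3 + 1) + 2·3^2 + 2·3 + 2 (b=3); 3→4: 4^(4 + 1) + 2·4^2 + 2·4 + 2 = 1066; 1066−1 = 1065
i=2: 1065 = 4^(4 + 1) + 2·4^2 + 2·4 + 1 (b=4); 4→5: 5^(5 + 1) + 2·5^2 + 2·5 + 1 = 15686; 15686−1 = 15685
i=3: 15685 = 5^(5 + 1) + 2·5^2 + 2·5 (b=5); 5→6: 6^(6 + 1) + 2·6^2 + 2·6 = 280020; 280020−1 = 280019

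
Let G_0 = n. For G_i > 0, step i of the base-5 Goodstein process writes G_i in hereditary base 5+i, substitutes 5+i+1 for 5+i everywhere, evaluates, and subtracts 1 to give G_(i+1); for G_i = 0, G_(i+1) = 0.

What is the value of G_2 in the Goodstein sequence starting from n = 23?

(0) 23|_5 = 4·5 + 3 ↦ 4·6 + 3|_6 = 27 ⇒ 26
(1) 26|_6 = 4·6 + 2 ↦ 4·7 + 2|_7 = 30 ⇒ 29
(2) 29|_7 = 4·7 + 1 ↦ 4·8 + 1|_8 = 33 ⇒ 32

29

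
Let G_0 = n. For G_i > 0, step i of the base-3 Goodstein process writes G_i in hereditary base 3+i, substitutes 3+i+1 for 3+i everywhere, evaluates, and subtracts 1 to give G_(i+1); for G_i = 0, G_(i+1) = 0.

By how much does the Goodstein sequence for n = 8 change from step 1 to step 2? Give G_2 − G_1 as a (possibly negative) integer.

step 0: 8 = 2·3 + 2; sub 4 for 3: 2·4 + 2; = 10; G_1 = 10−1 = 9
step 1: 9 = 2·4 + 1; sub 5 for 4: 2·5 + 1; = 11; G_2 = 11−1 = 10

1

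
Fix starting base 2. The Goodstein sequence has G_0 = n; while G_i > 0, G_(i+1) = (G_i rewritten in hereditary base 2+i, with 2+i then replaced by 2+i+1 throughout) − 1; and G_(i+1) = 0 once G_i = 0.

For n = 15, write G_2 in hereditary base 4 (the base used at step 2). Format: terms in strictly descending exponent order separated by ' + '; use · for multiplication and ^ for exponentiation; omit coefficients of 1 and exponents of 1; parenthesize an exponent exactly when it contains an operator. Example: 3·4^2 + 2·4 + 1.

(0) 15|_2 = 2^(2 + 1) + 2^2 + 2 + 1 ↦ 3^(3 + 1) + 3^3 + 3 + 1|_3 = 112 ⇒ 111
(1) 111|_3 = 3^(3 + 1) + 3^3 + 3 ↦ 4^(4 + 1) + 4^4 + 4|_4 = 1284 ⇒ 1283

4^(4 + 1) + 4^4 + 3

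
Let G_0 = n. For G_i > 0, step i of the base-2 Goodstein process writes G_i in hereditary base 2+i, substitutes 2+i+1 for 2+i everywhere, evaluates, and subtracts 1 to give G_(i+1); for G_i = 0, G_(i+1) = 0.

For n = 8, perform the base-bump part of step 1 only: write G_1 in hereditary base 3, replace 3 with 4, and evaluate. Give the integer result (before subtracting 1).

(0) 8|_2 = 2^(2 + 1) ↦ 3^(3 + 1)|_3 = 81 ⇒ 80
(1) 80|_3 = 2·3^3 + 2·3^2 + 2·3 + 2 ↦ 2·4^4 + 2·4^2 + 2·4 + 2|_4 = 554 ⇒ 553

554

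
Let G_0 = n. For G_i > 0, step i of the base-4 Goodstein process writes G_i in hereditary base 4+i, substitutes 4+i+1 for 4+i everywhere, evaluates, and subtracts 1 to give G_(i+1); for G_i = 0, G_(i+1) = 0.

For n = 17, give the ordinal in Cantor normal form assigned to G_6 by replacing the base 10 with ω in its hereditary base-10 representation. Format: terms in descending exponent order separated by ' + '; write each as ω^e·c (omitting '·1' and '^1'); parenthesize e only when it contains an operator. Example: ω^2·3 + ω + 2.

ω·5 + 1

step 0: 17 = 4^2 + 1; sub 5 for 4: 5^2 + 1; = 26; G_1 = 26−1 = 25
step 1: 25 = 5^2; sub 6 for 5: 6^2; = 36; G_2 = 36−1 = 35
step 2: 35 = 5·6 + 5; sub 7 for 6: 5·7 + 5; = 40; G_3 = 40−1 = 39
step 3: 39 = 5·7 + 4; sub 8 for 7: 5·8 + 4; = 44; G_4 = 44−1 = 43
step 4: 43 = 5·8 + 3; sub 9 for 8: 5·9 + 3; = 48; G_5 = 48−1 = 47
step 5: 47 = 5·9 + 2; sub 10 for 9: 5·10 + 2; = 52; G_6 = 52−1 = 51
step 6: 51 = 5·10 + 1; sub 11 for 10: 5·11 + 1; = 56; G_7 = 56−1 = 55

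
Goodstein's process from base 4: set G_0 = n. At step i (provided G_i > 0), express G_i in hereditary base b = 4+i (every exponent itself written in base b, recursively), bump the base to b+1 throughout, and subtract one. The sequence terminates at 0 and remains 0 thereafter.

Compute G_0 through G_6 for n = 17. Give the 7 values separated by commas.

17, 25, 35, 39, 43, 47, 51

G_0 = 17. HB_4(17) = 4^2 + 1. Bump = 26. G_1 = 25.
G_1 = 25. HB_5(25) = 5^2. Bump = 36. G_2 = 35.
G_2 = 35. HB_6(35) = 5·6 + 5. Bump = 40. G_3 = 39.
G_3 = 39. HB_7(39) = 5·7 + 4. Bump = 44. G_4 = 43.
G_4 = 43. HB_8(43) = 5·8 + 3. Bump = 48. G_5 = 47.
G_5 = 47. HB_9(47) = 5·9 + 2. Bump = 52. G_6 = 51.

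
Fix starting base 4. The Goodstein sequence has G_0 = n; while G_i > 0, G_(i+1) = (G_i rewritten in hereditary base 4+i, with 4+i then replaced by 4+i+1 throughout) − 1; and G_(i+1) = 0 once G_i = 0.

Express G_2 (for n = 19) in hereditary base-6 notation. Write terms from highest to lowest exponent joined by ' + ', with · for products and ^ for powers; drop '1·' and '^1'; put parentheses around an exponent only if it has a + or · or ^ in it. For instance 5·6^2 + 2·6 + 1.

6^2 + 1

G_0 = 19. HB_4(19) = 4^2 + 3. Bump = 28. G_1 = 27.
G_1 = 27. HB_5(27) = 5^2 + 2. Bump = 38. G_2 = 37.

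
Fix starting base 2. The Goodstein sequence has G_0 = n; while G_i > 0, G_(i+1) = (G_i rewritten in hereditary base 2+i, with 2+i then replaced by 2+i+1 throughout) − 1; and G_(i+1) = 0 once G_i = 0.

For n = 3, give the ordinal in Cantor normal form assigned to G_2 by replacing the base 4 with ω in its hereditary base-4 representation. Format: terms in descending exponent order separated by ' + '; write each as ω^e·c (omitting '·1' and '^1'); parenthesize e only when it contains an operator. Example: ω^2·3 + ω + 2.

3

G_0 = 3. HB_2(3) = 2 + 1. Bump = 4. G_1 = 3.
G_1 = 3. HB_3(3) = 3. Bump = 4. G_2 = 3.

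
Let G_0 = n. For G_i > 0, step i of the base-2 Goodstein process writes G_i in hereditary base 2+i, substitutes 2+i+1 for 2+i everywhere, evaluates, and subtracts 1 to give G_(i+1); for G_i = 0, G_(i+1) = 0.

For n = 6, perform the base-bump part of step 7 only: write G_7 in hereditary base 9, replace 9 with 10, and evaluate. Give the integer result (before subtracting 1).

555552

base 2: 6 = 2^2 + 2; at 3: 3^3 + 3 = 30; next = 29
base 3: 29 = 3^3 + 2; at 4: 4^4 + 2 = 258; next = 257
base 4: 257 = 4^4 + 1; at 5: 5^5 + 1 = 3126; next = 3125
base 5: 3125 = 5^5; at 6: 6^6 = 46656; next = 46655
base 6: 46655 = 5·6^5 + 5·6^4 + 5·6^3 + 5·6^2 + 5·6 + 5; at 7: 5·7^5 + 5·7^4 + 5·7^3 + 5·7^2 + 5·7 + 5 = 98040; next = 98039
base 7: 98039 = 5·7^5 + 5·7^4 + 5·7^3 + 5·7^2 + 5·7 + 4; at 8: 5·8^5 + 5·8^4 + 5·8^3 + 5·8^2 + 5·8 + 4 = 187244; next = 187243
base 8: 187243 = 5·8^5 + 5·8^4 + 5·8^3 + 5·8^2 + 5·8 + 3; at 9: 5·9^5 + 5·9^4 + 5·9^3 + 5·9^2 + 5·9 + 3 = 332148; next = 332147
base 9: 332147 = 5·9^5 + 5·9^4 + 5·9^3 + 5·9^2 + 5·9 + 2; at 10: 5·10^5 + 5·10^4 + 5·10^3 + 5·10^2 + 5·10 + 2 = 555552; next = 555551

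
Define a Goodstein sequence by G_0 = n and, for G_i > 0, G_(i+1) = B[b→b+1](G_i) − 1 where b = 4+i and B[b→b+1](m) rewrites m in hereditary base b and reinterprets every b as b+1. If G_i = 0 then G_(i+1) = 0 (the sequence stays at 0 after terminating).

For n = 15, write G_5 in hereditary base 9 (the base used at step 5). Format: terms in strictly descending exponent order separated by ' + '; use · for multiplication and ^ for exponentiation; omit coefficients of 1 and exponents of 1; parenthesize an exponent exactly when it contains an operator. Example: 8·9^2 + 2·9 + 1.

step 0: 15 = 3·4 + 3; sub 5 for 4: 3·5 + 3; = 18; G_1 = 18−1 = 17
step 1: 17 = 3·5 + 2; sub 6 for 5: 3·6 + 2; = 20; G_2 = 20−1 = 19
step 2: 19 = 3·6 + 1; sub 7 for 6: 3·7 + 1; = 22; G_3 = 22−1 = 21
step 3: 21 = 3·7; sub 8 for 7: 3·8; = 24; G_4 = 24−1 = 23
step 4: 23 = 2·8 + 7; sub 9 for 8: 2·9 + 7; = 25; G_5 = 25−1 = 24
step 5: 24 = 2·9 + 6; sub 10 for 9: 2·10 + 6; = 26; G_6 = 26−1 = 25

2·9 + 6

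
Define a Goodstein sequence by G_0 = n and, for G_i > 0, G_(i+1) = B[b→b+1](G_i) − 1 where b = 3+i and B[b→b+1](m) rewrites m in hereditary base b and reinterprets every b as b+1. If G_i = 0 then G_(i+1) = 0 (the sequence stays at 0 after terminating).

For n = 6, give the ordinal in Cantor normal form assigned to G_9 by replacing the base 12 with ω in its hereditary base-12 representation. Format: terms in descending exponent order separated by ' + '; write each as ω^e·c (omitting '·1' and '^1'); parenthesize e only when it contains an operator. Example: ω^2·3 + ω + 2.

base 3: 6 = 2·3; at 4: 2·4 = 8; next = 7
base 4: 7 = 4 + 3; at 5: 5 + 3 = 8; next = 7
base 5: 7 = 5 + 2; at 6: 6 + 2 = 8; next = 7
base 6: 7 = 6 + 1; at 7: 7 + 1 = 8; next = 7
base 7: 7 = 7; at 8: 8 = 8; next = 7
base 8: 7 = 7; at 9: 7 = 7; next = 6
base 9: 6 = 6; at 10: 6 = 6; next = 5
base 10: 5 = 5; at 11: 5 = 5; next = 4
base 11: 4 = 4; at 12: 4 = 4; next = 3

3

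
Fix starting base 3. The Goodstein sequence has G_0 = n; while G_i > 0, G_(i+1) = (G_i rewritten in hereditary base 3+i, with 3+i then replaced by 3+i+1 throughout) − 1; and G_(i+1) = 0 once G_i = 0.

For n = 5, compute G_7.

G_0=5  [base 3] 3 + 2  →[3↦4]→  4 + 2 = 6  −1 ⇒ G_1=5
G_1=5  [base 4] 4 + 1  →[4↦5]→  5 + 1 = 6  −1 ⇒ G_2=5
G_2=5  [base 5] 5  →[5↦6]→  6 = 6  −1 ⇒ G_3=5
G_3=5  [base 6] 5  →[6↦7]→  5 = 5  −1 ⇒ G_4=4
G_4=4  [base 7] 4  →[7↦8]→  4 = 4  −1 ⇒ G_5=3
G_5=3  [base 8] 3  →[8↦9]→  3 = 3  −1 ⇒ G_6=2
G_6=2  [base 9] 2  →[9↦10]→  2 = 2  −1 ⇒ G_7=1

1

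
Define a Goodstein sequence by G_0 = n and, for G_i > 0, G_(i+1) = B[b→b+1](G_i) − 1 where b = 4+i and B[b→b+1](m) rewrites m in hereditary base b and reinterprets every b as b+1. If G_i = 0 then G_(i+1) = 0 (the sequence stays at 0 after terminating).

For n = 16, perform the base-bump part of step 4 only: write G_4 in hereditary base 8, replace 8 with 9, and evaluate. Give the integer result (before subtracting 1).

37

16 —HB4→ 4^2 —bump→ 5^2 = 25 —(−1)→ 24
24 —HB5→ 4·5 + 4 —bump→ 4·6 + 4 = 28 —(−1)→ 27
27 —HB6→ 4·6 + 3 —bump→ 4·7 + 3 = 31 —(−1)→ 30
30 —HB7→ 4·7 + 2 —bump→ 4·8 + 2 = 34 —(−1)→ 33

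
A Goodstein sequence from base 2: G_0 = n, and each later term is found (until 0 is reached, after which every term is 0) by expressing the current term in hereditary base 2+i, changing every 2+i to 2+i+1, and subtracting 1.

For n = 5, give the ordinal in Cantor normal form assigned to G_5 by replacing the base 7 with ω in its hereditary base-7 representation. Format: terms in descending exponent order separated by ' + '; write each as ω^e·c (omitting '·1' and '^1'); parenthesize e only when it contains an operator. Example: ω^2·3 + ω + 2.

step 0: 5 = 2^2 + 1; sub 3 for 2: 3^3 + 1; = 28; G_1 = 28−1 = 27
step 1: 27 = 3^3; sub 4 for 3: 4^4; = 256; G_2 = 256−1 = 255
step 2: 255 = 3·4^3 + 3·4^2 + 3·4 + 3; sub 5 for 4: 3·5^3 + 3·5^2 + 3·5 + 3; = 468; G_3 = 468−1 = 467
step 3: 467 = 3·5^3 + 3·5^2 + 3·5 + 2; sub 6 for 5: 3·6^3 + 3·6^2 + 3·6 + 2; = 776; G_4 = 776−1 = 775
step 4: 775 = 3·6^3 + 3·6^2 + 3·6 + 1; sub 7 for 6: 3·7^3 + 3·7^2 + 3·7 + 1; = 1198; G_5 = 1198−1 = 1197
step 5: 1197 = 3·7^3 + 3·7^2 + 3·7; sub 8 for 7: 3·8^3 + 3·8^2 + 3·8; = 1752; G_6 = 1752−1 = 1751

ω^3·3 + ω^2·3 + ω·3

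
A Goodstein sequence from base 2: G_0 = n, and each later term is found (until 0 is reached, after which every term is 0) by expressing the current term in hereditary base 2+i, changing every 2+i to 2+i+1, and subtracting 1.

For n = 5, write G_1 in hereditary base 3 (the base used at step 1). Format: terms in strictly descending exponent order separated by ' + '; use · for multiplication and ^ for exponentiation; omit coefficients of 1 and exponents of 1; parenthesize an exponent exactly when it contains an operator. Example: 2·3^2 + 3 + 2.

3^3

(0) 5|_2 = 2^2 + 1 ↦ 3^3 + 1|_3 = 28 ⇒ 27
(1) 27|_3 = 3^3 ↦ 4^4|_4 = 256 ⇒ 255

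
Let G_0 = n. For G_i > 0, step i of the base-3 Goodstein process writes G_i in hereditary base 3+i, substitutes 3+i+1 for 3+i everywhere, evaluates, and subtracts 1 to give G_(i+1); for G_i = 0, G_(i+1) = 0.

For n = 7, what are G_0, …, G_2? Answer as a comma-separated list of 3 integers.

7, 8, 9

(0) 7|_3 = 2·3 + 1 ↦ 2·4 + 1|_4 = 9 ⇒ 8
(1) 8|_4 = 2·4 ↦ 2·5|_5 = 10 ⇒ 9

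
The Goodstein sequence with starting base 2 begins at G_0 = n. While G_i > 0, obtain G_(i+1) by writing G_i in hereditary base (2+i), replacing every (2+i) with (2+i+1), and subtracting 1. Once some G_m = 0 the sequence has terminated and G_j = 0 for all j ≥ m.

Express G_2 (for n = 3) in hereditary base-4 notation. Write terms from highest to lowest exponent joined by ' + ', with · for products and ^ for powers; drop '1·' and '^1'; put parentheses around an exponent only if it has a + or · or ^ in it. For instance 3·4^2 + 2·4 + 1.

G_0=3  [base 2] 2 + 1  →[2↦3]→  3 + 1 = 4  −1 ⇒ G_1=3
G_1=3  [base 3] 3  →[3↦4]→  4 = 4  −1 ⇒ G_2=3

3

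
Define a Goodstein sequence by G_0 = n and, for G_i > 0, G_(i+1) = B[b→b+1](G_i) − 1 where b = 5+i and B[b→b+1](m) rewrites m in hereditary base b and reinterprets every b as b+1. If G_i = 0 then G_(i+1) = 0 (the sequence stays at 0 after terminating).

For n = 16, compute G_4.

22

G_0 = 16. HB_5(16) = 3·5 + 1. Bump = 19. G_1 = 18.
G_1 = 18. HB_6(18) = 3·6. Bump = 21. G_2 = 20.
G_2 = 20. HB_7(20) = 2·7 + 6. Bump = 22. G_3 = 21.
G_3 = 21. HB_8(21) = 2·8 + 5. Bump = 23. G_4 = 22.
G_4 = 22. HB_9(22) = 2·9 + 4. Bump = 24. G_5 = 23.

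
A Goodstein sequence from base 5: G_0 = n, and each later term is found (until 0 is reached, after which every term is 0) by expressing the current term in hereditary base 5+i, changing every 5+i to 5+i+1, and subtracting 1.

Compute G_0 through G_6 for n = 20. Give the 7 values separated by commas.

(0) 20|_5 = 4·5 ↦ 4·6|_6 = 24 ⇒ 23
(1) 23|_6 = 3·6 + 5 ↦ 3·7 + 5|_7 = 26 ⇒ 25
(2) 25|_7 = 3·7 + 4 ↦ 3·8 + 4|_8 = 28 ⇒ 27
(3) 27|_8 = 3·8 + 3 ↦ 3·9 + 3|_9 = 30 ⇒ 29
(4) 29|_9 = 3·9 + 2 ↦ 3·10 + 2|_10 = 32 ⇒ 31
(5) 31|_10 = 3·10 + 1 ↦ 3·11 + 1|_11 = 34 ⇒ 33

20, 23, 25, 27, 29, 31, 33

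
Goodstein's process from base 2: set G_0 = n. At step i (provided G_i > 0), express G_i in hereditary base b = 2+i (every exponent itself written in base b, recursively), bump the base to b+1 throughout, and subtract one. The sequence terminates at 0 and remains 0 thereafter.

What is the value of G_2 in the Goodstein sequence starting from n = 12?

1065

G_0 = 12. HB_2(12) = 2^(2 + 1) + 2^2. Bump = 108. G_1 = 107.
G_1 = 107. HB_3(107) = 3^(3 + 1) + 2·3^2 + 2·3 + 2. Bump = 1066. G_2 = 1065.
G_2 = 1065. HB_4(1065) = 4^(4 + 1) + 2·4^2 + 2·4 + 1. Bump = 15686. G_3 = 15685.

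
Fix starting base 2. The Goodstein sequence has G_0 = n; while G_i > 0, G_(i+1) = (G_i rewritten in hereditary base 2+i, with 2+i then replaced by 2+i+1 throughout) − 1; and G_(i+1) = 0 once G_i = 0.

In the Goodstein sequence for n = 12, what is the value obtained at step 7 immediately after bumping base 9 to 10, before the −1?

100000000212

step 0: 12 = 2^(2 + 1) + 2^2; sub 3 for 2: 3^(3 + 1) + 3^3; = 108; G_1 = 108−1 = 107
step 1: 107 = 3^(3 + 1) + 2·3^2 + 2·3 + 2; sub 4 for 3: 4^(4 + 1) + 2·4^2 + 2·4 + 2; = 1066; G_2 = 1066−1 = 1065
step 2: 1065 = 4^(4 + 1) + 2·4^2 + 2·4 + 1; sub 5 for 4: 5^(5 + 1) + 2·5^2 + 2·5 + 1; = 15686; G_3 = 15686−1 = 15685
step 3: 15685 = 5^(5 + 1) + 2·5^2 + 2·5; sub 6 for 5: 6^(6 + 1) + 2·6^2 + 2·6; = 280020; G_4 = 280020−1 = 280019
step 4: 280019 = 6^(6 + 1) + 2·6^2 + 6 + 5; sub 7 for 6: 7^(7 + 1) + 2·7^2 + 7 + 5; = 5764911; G_5 = 5764911−1 = 5764910
step 5: 5764910 = 7^(7 + 1) + 2·7^2 + 7 + 4; sub 8 for 7: 8^(8 + 1) + 2·8^2 + 8 + 4; = 134217868; G_6 = 134217868−1 = 134217867
step 6: 134217867 = 8^(8 + 1) + 2·8^2 + 8 + 3; sub 9 for 8: 9^(9 + 1) + 2·9^2 + 9 + 3; = 3486784575; G_7 = 3486784575−1 = 3486784574
step 7: 3486784574 = 9^(9 + 1) + 2·9^2 + 9 + 2; sub 10 for 9: 10^(10 + 1) + 2·10^2 + 10 + 2; = 100000000212; G_8 = 100000000212−1 = 100000000211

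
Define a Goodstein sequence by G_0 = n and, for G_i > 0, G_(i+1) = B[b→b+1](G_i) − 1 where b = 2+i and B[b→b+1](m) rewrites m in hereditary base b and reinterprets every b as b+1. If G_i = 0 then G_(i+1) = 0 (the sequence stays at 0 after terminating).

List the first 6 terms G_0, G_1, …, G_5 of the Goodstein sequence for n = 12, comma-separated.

12, 107, 1065, 15685, 280019, 5764910

base 2: 12 = 2^(2 + 1) + 2^2; at 3: 3^(3 + 1) + 3^3 = 108; next = 107
base 3: 107 = 3^(3 + 1) + 2·3^2 + 2·3 + 2; at 4: 4^(4 + 1) + 2·4^2 + 2·4 + 2 = 1066; next = 1065
base 4: 1065 = 4^(4 + 1) + 2·4^2 + 2·4 + 1; at 5: 5^(5 + 1) + 2·5^2 + 2·5 + 1 = 15686; next = 15685
base 5: 15685 = 5^(5 + 1) + 2·5^2 + 2·5; at 6: 6^(6 + 1) + 2·6^2 + 2·6 = 280020; next = 280019
base 6: 280019 = 6^(6 + 1) + 2·6^2 + 6 + 5; at 7: 7^(7 + 1) + 2·7^2 + 7 + 5 = 5764911; next = 5764910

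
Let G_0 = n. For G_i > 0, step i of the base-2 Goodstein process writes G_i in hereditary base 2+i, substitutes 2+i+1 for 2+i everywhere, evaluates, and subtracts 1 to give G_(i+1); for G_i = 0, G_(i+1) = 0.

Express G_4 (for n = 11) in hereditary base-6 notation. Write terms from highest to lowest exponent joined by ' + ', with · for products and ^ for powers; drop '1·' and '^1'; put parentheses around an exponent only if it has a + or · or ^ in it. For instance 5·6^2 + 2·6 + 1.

6^(6 + 1) + 1

i=0: 11 = 2^(2 + 1) + 2 + 1 (b=2); 2→3: 3^(3 + 1) + 3 + 1 = 85; 85−1 = 84
i=1: 84 = 3^(3 + 1) + 3 (b=3); 3→4: 4^(4 + 1) + 4 = 1028; 1028−1 = 1027
i=2: 1027 = 4^(4 + 1) + 3 (b=4); 4→5: 5^(5 + 1) + 3 = 15628; 15628−1 = 15627
i=3: 15627 = 5^(5 + 1) + 2 (b=5); 5→6: 6^(6 + 1) + 2 = 279938; 279938−1 = 279937
i=4: 279937 = 6^(6 + 1) + 1 (b=6); 6→7: 7^(7 + 1) + 1 = 5764802; 5764802−1 = 5764801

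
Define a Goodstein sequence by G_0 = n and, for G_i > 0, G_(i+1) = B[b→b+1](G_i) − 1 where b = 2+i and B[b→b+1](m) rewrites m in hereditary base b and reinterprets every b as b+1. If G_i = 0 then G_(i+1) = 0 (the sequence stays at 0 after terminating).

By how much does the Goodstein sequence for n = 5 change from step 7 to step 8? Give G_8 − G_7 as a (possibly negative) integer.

[0] 5 ≡ 2^2 + 1 (base 2). Lift 3: 28. −1: 27.
[1] 27 ≡ 3^3 (base 3). Lift 4: 256. −1: 255.
[2] 255 ≡ 3·4^3 + 3·4^2 + 3·4 + 3 (base 4). Lift 5: 468. −1: 467.
[3] 467 ≡ 3·5^3 + 3·5^2 + 3·5 + 2 (base 5). Lift 6: 776. −1: 775.
[4] 775 ≡ 3·6^3 + 3·6^2 + 3·6 + 1 (base 6). Lift 7: 1198. −1: 1197.
[5] 1197 ≡ 3·7^3 + 3·7^2 + 3·7 (base 7). Lift 8: 1752. −1: 1751.
[6] 1751 ≡ 3·8^3 + 3·8^2 + 2·8 + 7 (base 8). Lift 9: 2455. −1: 2454.
[7] 2454 ≡ 3·9^3 + 3·9^2 + 2·9 + 6 (base 9). Lift 10: 3326. −1: 3325.

871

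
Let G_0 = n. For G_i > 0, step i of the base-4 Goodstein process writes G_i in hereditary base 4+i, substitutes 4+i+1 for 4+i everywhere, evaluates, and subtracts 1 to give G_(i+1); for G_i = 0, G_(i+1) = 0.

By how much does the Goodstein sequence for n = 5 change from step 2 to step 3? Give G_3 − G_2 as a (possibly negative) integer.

G_0 = 5. HB_4(5) = 4 + 1. Bump = 6. G_1 = 5.
G_1 = 5. HB_5(5) = 5. Bump = 6. G_2 = 5.
G_2 = 5. HB_6(5) = 5. Bump = 5. G_3 = 4.

-1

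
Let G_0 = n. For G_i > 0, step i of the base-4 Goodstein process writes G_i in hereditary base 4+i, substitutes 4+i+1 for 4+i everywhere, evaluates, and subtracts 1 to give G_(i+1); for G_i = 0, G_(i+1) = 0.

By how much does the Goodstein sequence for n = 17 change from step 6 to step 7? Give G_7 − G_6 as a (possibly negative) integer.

step 0: 17 = 4^2 + 1; sub 5 for 4: 5^2 + 1; = 26; G_1 = 26−1 = 25
step 1: 25 = 5^2; sub 6 for 5: 6^2; = 36; G_2 = 36−1 = 35
step 2: 35 = 5·6 + 5; sub 7 for 6: 5·7 + 5; = 40; G_3 = 40−1 = 39
step 3: 39 = 5·7 + 4; sub 8 for 7: 5·8 + 4; = 44; G_4 = 44−1 = 43
step 4: 43 = 5·8 + 3; sub 9 for 8: 5·9 + 3; = 48; G_5 = 48−1 = 47
step 5: 47 = 5·9 + 2; sub 10 for 9: 5·10 + 2; = 52; G_6 = 52−1 = 51
step 6: 51 = 5·10 + 1; sub 11 for 10: 5·11 + 1; = 56; G_7 = 56−1 = 55

4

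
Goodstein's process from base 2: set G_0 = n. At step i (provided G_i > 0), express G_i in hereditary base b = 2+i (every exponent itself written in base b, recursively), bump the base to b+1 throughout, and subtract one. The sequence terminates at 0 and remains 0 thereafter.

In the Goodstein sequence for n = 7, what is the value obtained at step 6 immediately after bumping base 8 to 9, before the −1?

[0] 7 ≡ 2^2 + 2 + 1 (base 2). Lift 3: 31. −1: 30.
[1] 30 ≡ 3^3 + 3 (base 3). Lift 4: 260. −1: 259.
[2] 259 ≡ 4^4 + 3 (base 4). Lift 5: 3128. −1: 3127.
[3] 3127 ≡ 5^5 + 2 (base 5). Lift 6: 46658. −1: 46657.
[4] 46657 ≡ 6^6 + 1 (base 6). Lift 7: 823544. −1: 823543.
[5] 823543 ≡ 7^7 (base 7). Lift 8: 16777216. −1: 16777215.

37665880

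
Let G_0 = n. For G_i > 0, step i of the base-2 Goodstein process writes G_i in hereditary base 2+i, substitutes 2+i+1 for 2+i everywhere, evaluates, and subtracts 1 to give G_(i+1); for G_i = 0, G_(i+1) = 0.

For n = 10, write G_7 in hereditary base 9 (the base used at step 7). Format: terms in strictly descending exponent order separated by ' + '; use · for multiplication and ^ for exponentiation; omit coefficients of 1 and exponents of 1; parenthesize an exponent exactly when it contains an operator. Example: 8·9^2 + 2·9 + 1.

base 2: 10 = 2^(2 + 1) + 2; at 3: 3^(3 + 1) + 3 = 84; next = 83
base 3: 83 = 3^(3 + 1) + 2; at 4: 4^(4 + 1) + 2 = 1026; next = 1025
base 4: 1025 = 4^(4 + 1) + 1; at 5: 5^(5 + 1) + 1 = 15626; next = 15625
base 5: 15625 = 5^(5 + 1); at 6: 6^(6 + 1) = 279936; next = 279935
base 6: 279935 = 5·6^6 + 5·6^5 + 5·6^4 + 5·6^3 + 5·6^2 + 5·6 + 5; at 7: 5·7^7 + 5·7^5 + 5·7^4 + 5·7^3 + 5·7^2 + 5·7 + 5 = 4215755; next = 4215754
base 7: 4215754 = 5·7^7 + 5·7^5 + 5·7^4 + 5·7^3 + 5·7^2 + 5·7 + 4; at 8: 5·8^8 + 5·8^5 + 5·8^4 + 5·8^3 + 5·8^2 + 5·8 + 4 = 84073324; next = 84073323
base 8: 84073323 = 5·8^8 + 5·8^5 + 5·8^4 + 5·8^3 + 5·8^2 + 5·8 + 3; at 9: 5·9^9 + 5·9^5 + 5·9^4 + 5·9^3 + 5·9^2 + 5·9 + 3 = 1937434593; next = 1937434592
base 9: 1937434592 = 5·9^9 + 5·9^5 + 5·9^4 + 5·9^3 + 5·9^2 + 5·9 + 2; at 10: 5·10^10 + 5·10^5 + 5·10^4 + 5·10^3 + 5·10^2 + 5·10 + 2 = 50000555552; next = 50000555551

5·9^9 + 5·9^5 + 5·9^4 + 5·9^3 + 5·9^2 + 5·9 + 2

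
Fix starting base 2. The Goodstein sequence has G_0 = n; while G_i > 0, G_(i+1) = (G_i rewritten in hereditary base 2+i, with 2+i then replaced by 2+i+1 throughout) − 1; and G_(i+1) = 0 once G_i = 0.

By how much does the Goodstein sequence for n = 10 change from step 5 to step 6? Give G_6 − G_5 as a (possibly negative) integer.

base 2: 10 = 2^(2 + 1) + 2; at 3: 3^(3 + 1) + 3 = 84; next = 83
base 3: 83 = 3^(3 + 1) + 2; at 4: 4^(4 + 1) + 2 = 1026; next = 1025
base 4: 1025 = 4^(4 + 1) + 1; at 5: 5^(5 + 1) + 1 = 15626; next = 15625
base 5: 15625 = 5^(5 + 1); at 6: 6^(6 + 1) = 279936; next = 279935
base 6: 279935 = 5·6^6 + 5·6^5 + 5·6^4 + 5·6^3 + 5·6^2 + 5·6 + 5; at 7: 5·7^7 + 5·7^5 + 5·7^4 + 5·7^3 + 5·7^2 + 5·7 + 5 = 4215755; next = 4215754
base 7: 4215754 = 5·7^7 + 5·7^5 + 5·7^4 + 5·7^3 + 5·7^2 + 5·7 + 4; at 8: 5·8^8 + 5·8^5 + 5·8^4 + 5·8^3 + 5·8^2 + 5·8 + 4 = 84073324; next = 84073323

79857569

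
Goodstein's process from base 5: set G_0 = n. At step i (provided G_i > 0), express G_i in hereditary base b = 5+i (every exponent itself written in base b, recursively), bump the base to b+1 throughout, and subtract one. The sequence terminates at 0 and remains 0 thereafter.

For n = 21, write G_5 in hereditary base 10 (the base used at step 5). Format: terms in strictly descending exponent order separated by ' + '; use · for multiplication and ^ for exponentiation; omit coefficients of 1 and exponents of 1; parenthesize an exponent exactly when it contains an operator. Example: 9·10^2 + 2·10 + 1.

[0] 21 ≡ 4·5 + 1 (base 5). Lift 6: 25. −1: 24.
[1] 24 ≡ 4·6 (base 6). Lift 7: 28. −1: 27.
[2] 27 ≡ 3·7 + 6 (base 7). Lift 8: 30. −1: 29.
[3] 29 ≡ 3·8 + 5 (base 8). Lift 9: 32. −1: 31.
[4] 31 ≡ 3·9 + 4 (base 9). Lift 10: 34. −1: 33.
[5] 33 ≡ 3·10 + 3 (base 10). Lift 11: 36. −1: 35.

3·10 + 3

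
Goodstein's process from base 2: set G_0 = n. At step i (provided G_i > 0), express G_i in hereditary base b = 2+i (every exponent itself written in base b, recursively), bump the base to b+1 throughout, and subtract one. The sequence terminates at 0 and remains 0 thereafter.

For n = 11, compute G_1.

84

i=0: 11 = 2^(2 + 1) + 2 + 1 (b=2); 2→3: 3^(3 + 1) + 3 + 1 = 85; 85−1 = 84
i=1: 84 = 3^(3 + 1) + 3 (b=3); 3→4: 4^(4 + 1) + 4 = 1028; 1028−1 = 1027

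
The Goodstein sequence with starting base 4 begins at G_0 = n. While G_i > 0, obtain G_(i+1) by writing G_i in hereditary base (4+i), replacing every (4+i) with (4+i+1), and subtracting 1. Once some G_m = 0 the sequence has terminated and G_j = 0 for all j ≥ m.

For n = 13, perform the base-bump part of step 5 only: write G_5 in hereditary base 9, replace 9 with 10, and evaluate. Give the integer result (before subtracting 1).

22

G_0 = 13. HB_4(13) = 3·4 + 1. Bump = 16. G_1 = 15.
G_1 = 15. HB_5(15) = 3·5. Bump = 18. G_2 = 17.
G_2 = 17. HB_6(17) = 2·6 + 5. Bump = 19. G_3 = 18.
G_3 = 18. HB_7(18) = 2·7 + 4. Bump = 20. G_4 = 19.
G_4 = 19. HB_8(19) = 2·8 + 3. Bump = 21. G_5 = 20.
G_5 = 20. HB_9(20) = 2·9 + 2. Bump = 22. G_6 = 21.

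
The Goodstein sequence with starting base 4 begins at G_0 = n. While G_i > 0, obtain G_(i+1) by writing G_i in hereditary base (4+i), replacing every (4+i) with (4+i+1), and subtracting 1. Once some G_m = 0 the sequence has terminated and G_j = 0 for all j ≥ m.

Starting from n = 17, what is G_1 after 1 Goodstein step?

25

[0] 17 ≡ 4^2 + 1 (base 4). Lift 5: 26. −1: 25.
[1] 25 ≡ 5^2 (base 5). Lift 6: 36. −1: 35.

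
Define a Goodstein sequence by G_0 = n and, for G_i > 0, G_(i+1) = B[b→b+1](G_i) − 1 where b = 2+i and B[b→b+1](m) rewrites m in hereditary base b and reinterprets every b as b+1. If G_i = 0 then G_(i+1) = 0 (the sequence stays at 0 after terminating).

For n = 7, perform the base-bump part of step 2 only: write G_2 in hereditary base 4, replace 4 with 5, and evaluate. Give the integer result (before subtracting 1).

step 0: 7 = 2^2 + 2 + 1; sub 3 for 2: 3^3 + 3 + 1; = 31; G_1 = 31−1 = 30
step 1: 30 = 3^3 + 3; sub 4 for 3: 4^4 + 4; = 260; G_2 = 260−1 = 259
step 2: 259 = 4^4 + 3; sub 5 for 4: 5^5 + 3; = 3128; G_3 = 3128−1 = 3127

3128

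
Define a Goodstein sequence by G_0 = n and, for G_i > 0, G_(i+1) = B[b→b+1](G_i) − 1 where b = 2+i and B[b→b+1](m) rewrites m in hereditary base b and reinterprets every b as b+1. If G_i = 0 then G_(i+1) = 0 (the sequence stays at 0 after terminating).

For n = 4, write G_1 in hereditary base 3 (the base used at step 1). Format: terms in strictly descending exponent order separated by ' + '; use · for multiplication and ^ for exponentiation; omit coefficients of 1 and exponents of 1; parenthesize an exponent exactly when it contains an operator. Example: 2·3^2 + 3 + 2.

2·3^2 + 2·3 + 2

G_0 = 4. HB_2(4) = 2^2. Bump = 27. G_1 = 26.
G_1 = 26. HB_3(26) = 2·3^2 + 2·3 + 2. Bump = 42. G_2 = 41.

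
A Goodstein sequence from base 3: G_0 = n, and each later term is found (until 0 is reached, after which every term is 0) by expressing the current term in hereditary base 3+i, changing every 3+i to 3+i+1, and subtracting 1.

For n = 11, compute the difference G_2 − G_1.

(0) 11|_3 = 3^2 + 2 ↦ 4^2 + 2|_4 = 18 ⇒ 17
(1) 17|_4 = 4^2 + 1 ↦ 5^2 + 1|_5 = 26 ⇒ 25

8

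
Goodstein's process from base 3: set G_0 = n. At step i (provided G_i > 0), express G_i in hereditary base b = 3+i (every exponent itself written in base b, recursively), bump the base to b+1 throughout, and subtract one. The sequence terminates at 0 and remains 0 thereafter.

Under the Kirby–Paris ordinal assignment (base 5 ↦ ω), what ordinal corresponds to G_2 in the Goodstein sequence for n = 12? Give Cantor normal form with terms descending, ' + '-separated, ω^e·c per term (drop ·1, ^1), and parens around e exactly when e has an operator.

[0] 12 ≡ 3^2 + 3 (base 3). Lift 4: 20. −1: 19.
[1] 19 ≡ 4^2 + 3 (base 4). Lift 5: 28. −1: 27.

ω^2 + 2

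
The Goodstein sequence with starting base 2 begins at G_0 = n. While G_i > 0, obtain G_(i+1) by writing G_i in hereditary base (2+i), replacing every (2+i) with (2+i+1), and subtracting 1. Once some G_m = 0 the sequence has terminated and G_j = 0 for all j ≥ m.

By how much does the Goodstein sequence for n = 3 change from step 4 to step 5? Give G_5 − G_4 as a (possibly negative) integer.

G_0=3  [base 2] 2 + 1  →[2↦3]→  3 + 1 = 4  −1 ⇒ G_1=3
G_1=3  [base 3] 3  →[3↦4]→  4 = 4  −1 ⇒ G_2=3
G_2=3  [base 4] 3  →[4↦5]→  3 = 3  −1 ⇒ G_3=2
G_3=2  [base 5] 2  →[5↦6]→  2 = 2  −1 ⇒ G_4=1
G_4=1  [base 6] 1  →[6↦7]→  1 = 1  −1 ⇒ G_5=0

-1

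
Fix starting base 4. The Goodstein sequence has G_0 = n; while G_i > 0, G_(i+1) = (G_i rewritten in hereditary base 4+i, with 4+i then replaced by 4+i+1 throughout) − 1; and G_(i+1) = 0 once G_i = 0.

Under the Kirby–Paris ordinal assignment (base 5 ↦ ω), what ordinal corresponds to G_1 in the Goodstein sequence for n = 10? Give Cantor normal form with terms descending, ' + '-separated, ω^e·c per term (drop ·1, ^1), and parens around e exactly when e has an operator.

ω·2 + 1

i=0: 10 = 2·4 + 2 (b=4); 4→5: 2·5 + 2 = 12; 12−1 = 11
i=1: 11 = 2·5 + 1 (b=5); 5→6: 2·6 + 1 = 13; 13−1 = 12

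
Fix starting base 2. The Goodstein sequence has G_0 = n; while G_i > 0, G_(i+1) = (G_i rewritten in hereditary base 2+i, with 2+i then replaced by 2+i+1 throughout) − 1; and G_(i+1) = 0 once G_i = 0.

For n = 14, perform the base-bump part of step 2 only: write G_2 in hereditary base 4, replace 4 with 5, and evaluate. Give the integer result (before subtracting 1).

base 2: 14 = 2^(2 + 1) + 2^2 + 2; at 3: 3^(3 + 1) + 3^3 + 3 = 111; next = 110
base 3: 110 = 3^(3 + 1) + 3^3 + 2; at 4: 4^(4 + 1) + 4^4 + 2 = 1282; next = 1281
base 4: 1281 = 4^(4 + 1) + 4^4 + 1; at 5: 5^(5 + 1) + 5^5 + 1 = 18751; next = 18750

18751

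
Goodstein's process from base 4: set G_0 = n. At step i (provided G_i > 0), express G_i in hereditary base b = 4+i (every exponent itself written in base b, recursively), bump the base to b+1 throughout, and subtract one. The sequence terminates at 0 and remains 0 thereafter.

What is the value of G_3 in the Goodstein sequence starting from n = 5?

4

(0) 5|_4 = 4 + 1 ↦ 5 + 1|_5 = 6 ⇒ 5
(1) 5|_5 = 5 ↦ 6|_6 = 6 ⇒ 5
(2) 5|_6 = 5 ↦ 5|_7 = 5 ⇒ 4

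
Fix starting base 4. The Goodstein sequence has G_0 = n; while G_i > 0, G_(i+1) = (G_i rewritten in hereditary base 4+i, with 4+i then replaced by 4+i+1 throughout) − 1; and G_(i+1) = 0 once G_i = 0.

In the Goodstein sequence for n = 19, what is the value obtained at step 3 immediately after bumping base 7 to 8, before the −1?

G_0 = 19. HB_4(19) = 4^2 + 3. Bump = 28. G_1 = 27.
G_1 = 27. HB_5(27) = 5^2 + 2. Bump = 38. G_2 = 37.
G_2 = 37. HB_6(37) = 6^2 + 1. Bump = 50. G_3 = 49.
G_3 = 49. HB_7(49) = 7^2. Bump = 64. G_4 = 63.

64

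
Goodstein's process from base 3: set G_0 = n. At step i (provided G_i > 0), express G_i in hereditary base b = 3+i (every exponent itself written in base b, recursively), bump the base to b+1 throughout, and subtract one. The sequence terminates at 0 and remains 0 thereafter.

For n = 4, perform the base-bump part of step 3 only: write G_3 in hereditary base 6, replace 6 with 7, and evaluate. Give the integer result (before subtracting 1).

G_0=4  [base 3] 3 + 1  →[3↦4]→  4 + 1 = 5  −1 ⇒ G_1=4
G_1=4  [base 4] 4  →[4↦5]→  5 = 5  −1 ⇒ G_2=4
G_2=4  [base 5] 4  →[5↦6]→  4 = 4  −1 ⇒ G_3=3
G_3=3  [base 6] 3  →[6↦7]→  3 = 3  −1 ⇒ G_4=2

3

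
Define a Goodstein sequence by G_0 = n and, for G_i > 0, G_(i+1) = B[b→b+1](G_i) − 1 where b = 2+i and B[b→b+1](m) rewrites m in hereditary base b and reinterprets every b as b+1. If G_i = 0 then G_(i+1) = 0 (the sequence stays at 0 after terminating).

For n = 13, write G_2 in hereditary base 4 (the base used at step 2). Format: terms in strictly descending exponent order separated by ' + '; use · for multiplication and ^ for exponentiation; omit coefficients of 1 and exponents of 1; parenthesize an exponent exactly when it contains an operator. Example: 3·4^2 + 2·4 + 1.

4^(4 + 1) + 3·4^3 + 3·4^2 + 3·4 + 3

13 —HB2→ 2^(2 + 1) + 2^2 + 1 —bump→ 3^(3 + 1) + 3^3 + 1 = 109 —(−1)→ 108
108 —HB3→ 3^(3 + 1) + 3^3 —bump→ 4^(4 + 1) + 4^4 = 1280 —(−1)→ 1279
1279 —HB4→ 4^(4 + 1) + 3·4^3 + 3·4^2 + 3·4 + 3 —bump→ 5^(5 + 1) + 3·5^3 + 3·5^2 + 3·5 + 3 = 16093 —(−1)→ 16092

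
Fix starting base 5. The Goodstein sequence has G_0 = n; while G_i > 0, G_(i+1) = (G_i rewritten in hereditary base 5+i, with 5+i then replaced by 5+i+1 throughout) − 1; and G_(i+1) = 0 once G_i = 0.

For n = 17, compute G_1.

19

17 —HB5→ 3·5 + 2 —bump→ 3·6 + 2 = 20 —(−1)→ 19
19 —HB6→ 3·6 + 1 —bump→ 3·7 + 1 = 22 —(−1)→ 21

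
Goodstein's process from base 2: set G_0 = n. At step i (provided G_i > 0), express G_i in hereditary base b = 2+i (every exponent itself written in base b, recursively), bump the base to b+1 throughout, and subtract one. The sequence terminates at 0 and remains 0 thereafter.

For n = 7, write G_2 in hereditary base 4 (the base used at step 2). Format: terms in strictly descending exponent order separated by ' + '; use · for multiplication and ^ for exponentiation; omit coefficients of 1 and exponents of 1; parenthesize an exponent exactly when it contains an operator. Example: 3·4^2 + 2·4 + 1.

4^4 + 3

[0] 7 ≡ 2^2 + 2 + 1 (base 2). Lift 3: 31. −1: 30.
[1] 30 ≡ 3^3 + 3 (base 3). Lift 4: 260. −1: 259.
[2] 259 ≡ 4^4 + 3 (base 4). Lift 5: 3128. −1: 3127.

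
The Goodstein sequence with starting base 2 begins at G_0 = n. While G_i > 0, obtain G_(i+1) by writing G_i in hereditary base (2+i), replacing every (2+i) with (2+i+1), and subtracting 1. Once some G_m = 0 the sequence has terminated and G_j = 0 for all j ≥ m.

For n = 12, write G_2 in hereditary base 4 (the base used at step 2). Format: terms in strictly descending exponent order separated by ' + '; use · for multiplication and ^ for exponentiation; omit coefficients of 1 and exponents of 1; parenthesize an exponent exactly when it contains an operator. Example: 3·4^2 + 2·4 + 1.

4^(4 + 1) + 2·4^2 + 2·4 + 1

i=0: 12 = 2^(2 + 1) + 2^2 (b=2); 2→3: 3^(3 + 1) + 3^3 = 108; 108−1 = 107
i=1: 107 = 3^(3 + 1) + 2·3^2 + 2·3 + 2 (b=3); 3→4: 4^(4 + 1) + 2·4^2 + 2·4 + 2 = 1066; 1066−1 = 1065
i=2: 1065 = 4^(4 + 1) + 2·4^2 + 2·4 + 1 (b=4); 4→5: 5^(5 + 1) + 2·5^2 + 2·5 + 1 = 15686; 15686−1 = 15685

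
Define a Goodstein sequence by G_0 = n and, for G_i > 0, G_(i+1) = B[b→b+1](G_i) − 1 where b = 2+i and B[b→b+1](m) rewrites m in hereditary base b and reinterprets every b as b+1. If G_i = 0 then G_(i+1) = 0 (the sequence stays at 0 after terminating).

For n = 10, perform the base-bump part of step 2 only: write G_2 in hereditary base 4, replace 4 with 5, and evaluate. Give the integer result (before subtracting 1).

(0) 10|_2 = 2^(2 + 1) + 2 ↦ 3^(3 + 1) + 3|_3 = 84 ⇒ 83
(1) 83|_3 = 3^(3 + 1) + 2 ↦ 4^(4 + 1) + 2|_4 = 1026 ⇒ 1025
(2) 1025|_4 = 4^(4 + 1) + 1 ↦ 5^(5 + 1) + 1|_5 = 15626 ⇒ 15625

15626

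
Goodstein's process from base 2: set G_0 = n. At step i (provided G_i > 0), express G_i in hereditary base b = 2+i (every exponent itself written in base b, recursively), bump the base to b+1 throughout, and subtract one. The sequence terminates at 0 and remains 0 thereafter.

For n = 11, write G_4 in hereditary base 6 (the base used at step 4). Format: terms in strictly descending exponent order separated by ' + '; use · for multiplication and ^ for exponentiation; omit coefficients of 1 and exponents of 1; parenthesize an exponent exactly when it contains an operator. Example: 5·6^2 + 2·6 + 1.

G_0 = 11. HB_2(11) = 2^(2 + 1) + 2 + 1. Bump = 85. G_1 = 84.
G_1 = 84. HB_3(84) = 3^(3 + 1) + 3. Bump = 1028. G_2 = 1027.
G_2 = 1027. HB_4(1027) = 4^(4 + 1) + 3. Bump = 15628. G_3 = 15627.
G_3 = 15627. HB_5(15627) = 5^(5 + 1) + 2. Bump = 279938. G_4 = 279937.
G_4 = 279937. HB_6(279937) = 6^(6 + 1) + 1. Bump = 5764802. G_5 = 5764801.

6^(6 + 1) + 1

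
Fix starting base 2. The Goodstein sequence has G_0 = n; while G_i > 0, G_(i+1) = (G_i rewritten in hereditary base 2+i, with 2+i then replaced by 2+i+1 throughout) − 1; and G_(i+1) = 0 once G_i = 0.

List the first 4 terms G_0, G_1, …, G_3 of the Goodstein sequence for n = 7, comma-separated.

7, 30, 259, 3127

(0) 7|_2 = 2^2 + 2 + 1 ↦ 3^3 + 3 + 1|_3 = 31 ⇒ 30
(1) 30|_3 = 3^3 + 3 ↦ 4^4 + 4|_4 = 260 ⇒ 259
(2) 259|_4 = 4^4 + 3 ↦ 5^5 + 3|_5 = 3128 ⇒ 3127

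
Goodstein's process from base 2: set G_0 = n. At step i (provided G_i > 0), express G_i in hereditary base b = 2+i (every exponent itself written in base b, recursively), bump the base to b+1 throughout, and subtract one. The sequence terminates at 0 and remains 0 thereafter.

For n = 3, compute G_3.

i=0: 3 = 2 + 1 (b=2); 2→3: 3 + 1 = 4; 4−1 = 3
i=1: 3 = 3 (b=3); 3→4: 4 = 4; 4−1 = 3
i=2: 3 = 3 (b=4); 4→5: 3 = 3; 3−1 = 2
i=3: 2 = 2 (b=5); 5→6: 2 = 2; 2−1 = 1

2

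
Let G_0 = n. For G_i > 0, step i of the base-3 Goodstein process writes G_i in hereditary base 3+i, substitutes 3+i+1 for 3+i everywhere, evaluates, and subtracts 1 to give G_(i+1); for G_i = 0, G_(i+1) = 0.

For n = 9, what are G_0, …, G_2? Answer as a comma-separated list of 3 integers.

9, 15, 17

[0] 9 ≡ 3^2 (base 3). Lift 4: 16. −1: 15.
[1] 15 ≡ 3·4 + 3 (base 4). Lift 5: 18. −1: 17.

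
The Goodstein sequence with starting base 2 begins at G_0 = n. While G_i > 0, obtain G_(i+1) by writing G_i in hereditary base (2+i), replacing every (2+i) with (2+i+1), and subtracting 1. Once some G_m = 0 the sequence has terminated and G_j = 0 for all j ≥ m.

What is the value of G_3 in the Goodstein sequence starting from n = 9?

9842

(0) 9|_2 = 2^(2 + 1) + 1 ↦ 3^(3 + 1) + 1|_3 = 82 ⇒ 81
(1) 81|_3 = 3^(3 + 1) ↦ 4^(4 + 1)|_4 = 1024 ⇒ 1023
(2) 1023|_4 = 3·4^4 + 3·4^3 + 3·4^2 + 3·4 + 3 ↦ 3·5^5 + 3·5^3 + 3·5^2 + 3·5 + 3|_5 = 9843 ⇒ 9842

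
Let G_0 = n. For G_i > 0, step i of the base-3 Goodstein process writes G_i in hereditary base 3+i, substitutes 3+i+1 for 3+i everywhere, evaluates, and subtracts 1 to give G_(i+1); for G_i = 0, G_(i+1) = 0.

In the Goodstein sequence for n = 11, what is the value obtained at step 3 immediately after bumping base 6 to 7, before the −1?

base 3: 11 = 3^2 + 2; at 4: 4^2 + 2 = 18; next = 17
base 4: 17 = 4^2 + 1; at 5: 5^2 + 1 = 26; next = 25
base 5: 25 = 5^2; at 6: 6^2 = 36; next = 35
base 6: 35 = 5·6 + 5; at 7: 5·7 + 5 = 40; next = 39

40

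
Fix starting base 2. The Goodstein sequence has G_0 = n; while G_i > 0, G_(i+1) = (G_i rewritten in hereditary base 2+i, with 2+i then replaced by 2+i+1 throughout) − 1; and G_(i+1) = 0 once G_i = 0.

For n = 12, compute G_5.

5764910

(0) 12|_2 = 2^(2 + 1) + 2^2 ↦ 3^(3 + 1) + 3^3|_3 = 108 ⇒ 107
(1) 107|_3 = 3^(3 + 1) + 2·3^2 + 2·3 + 2 ↦ 4^(4 + 1) + 2·4^2 + 2·4 + 2|_4 = 1066 ⇒ 1065
(2) 1065|_4 = 4^(4 + 1) + 2·4^2 + 2·4 + 1 ↦ 5^(5 + 1) + 2·5^2 + 2·5 + 1|_5 = 15686 ⇒ 15685
(3) 15685|_5 = 5^(5 + 1) + 2·5^2 + 2·5 ↦ 6^(6 + 1) + 2·6^2 + 2·6|_6 = 280020 ⇒ 280019
(4) 280019|_6 = 6^(6 + 1) + 2·6^2 + 6 + 5 ↦ 7^(7 + 1) + 2·7^2 + 7 + 5|_7 = 5764911 ⇒ 5764910
(5) 5764910|_7 = 7^(7 + 1) + 2·7^2 + 7 + 4 ↦ 8^(8 + 1) + 2·8^2 + 8 + 4|_8 = 134217868 ⇒ 134217867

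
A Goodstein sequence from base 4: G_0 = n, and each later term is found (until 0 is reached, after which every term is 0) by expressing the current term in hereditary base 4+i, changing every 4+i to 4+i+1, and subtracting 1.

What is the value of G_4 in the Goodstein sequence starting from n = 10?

13

G_0 = 10. HB_4(10) = 2·4 + 2. Bump = 12. G_1 = 11.
G_1 = 11. HB_5(11) = 2·5 + 1. Bump = 13. G_2 = 12.
G_2 = 12. HB_6(12) = 2·6. Bump = 14. G_3 = 13.
G_3 = 13. HB_7(13) = 7 + 6. Bump = 14. G_4 = 13.
G_4 = 13. HB_8(13) = 8 + 5. Bump = 14. G_5 = 13.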